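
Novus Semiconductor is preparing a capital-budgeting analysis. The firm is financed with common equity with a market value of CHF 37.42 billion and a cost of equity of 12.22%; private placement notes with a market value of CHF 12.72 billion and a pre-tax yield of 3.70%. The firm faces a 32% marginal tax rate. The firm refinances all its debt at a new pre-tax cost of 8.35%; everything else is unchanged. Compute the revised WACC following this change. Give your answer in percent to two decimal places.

After the change:
Total capital V = 37.42 + 12.72 = 50.14.
Equity: weight = 37.42/50.14 = 0.7463; cost = 12.22%.
Private placement notes: weight = 12.72/50.14 = 0.2537; after-tax cost = 8.35% × (1 − 32%) = 5.6780%.
WACC = 0.7463 × 12.2200% + 0.2537 × 5.6780% = 10.5604%.

10.56%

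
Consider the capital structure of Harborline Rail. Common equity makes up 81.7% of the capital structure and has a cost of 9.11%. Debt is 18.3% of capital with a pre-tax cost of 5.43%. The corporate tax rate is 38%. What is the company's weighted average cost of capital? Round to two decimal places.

After-tax cost of debt = 5.43% × (1 − 38%) = 3.3666%.
WACC = 0.817 × 9.1100% + 0.183 × 3.3666% = 8.0590%.

8.06%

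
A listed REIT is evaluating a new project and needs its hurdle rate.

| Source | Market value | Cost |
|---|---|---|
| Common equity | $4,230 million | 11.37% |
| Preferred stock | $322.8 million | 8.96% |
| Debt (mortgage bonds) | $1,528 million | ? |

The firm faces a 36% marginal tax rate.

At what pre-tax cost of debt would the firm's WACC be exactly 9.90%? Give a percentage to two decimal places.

Total capital V = 4230 + 322.8 + 1528 = 6080.8.
Equity weight = 4230/6080.8 = 0.6956.
Preferred weight = 322.8/6080.8 = 0.0531.
Mortgage bonds weight = 1528/6080.8 = 0.2513.
Equity contribution = 0.6956 × 11.37% = 7.9093%.
Preferred contribution = 0.0531 × 8.96% = 0.4756%.
Remaining for debt = 9.9% − 8.3850% = 1.5150%.
Rd × (1 − 36%) × 0.2513 = 1.5150%  ⇒  Rd = 9.4205%.

9.42%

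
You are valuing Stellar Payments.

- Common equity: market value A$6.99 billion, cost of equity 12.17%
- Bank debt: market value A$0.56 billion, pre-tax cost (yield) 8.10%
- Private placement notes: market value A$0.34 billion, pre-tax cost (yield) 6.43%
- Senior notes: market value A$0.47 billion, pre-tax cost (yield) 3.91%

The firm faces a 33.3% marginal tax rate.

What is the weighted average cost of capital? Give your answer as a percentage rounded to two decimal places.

10.86%

Total capital V = 6.99 + 0.56 + 0.34 + 0.47 = 8.36.
Equity: weight = 6.99/8.36 = 0.8361; cost = 12.17%.
Bank debt: weight = 0.56/8.36 = 0.0670; after-tax cost = 8.1% × (1 − 33.3%) = 5.4027%.
Private placement notes: weight = 0.34/8.36 = 0.0407; after-tax cost = 6.43% × (1 − 33.3%) = 4.2888%.
Senior notes: weight = 0.47/8.36 = 0.0562; after-tax cost = 3.91% × (1 − 33.3%) = 2.6080%.
WACC = 0.8361 × 12.1700% + 0.0670 × 5.4027% + 0.0407 × 4.2888% + 0.0562 × 2.6080% = 10.8586%.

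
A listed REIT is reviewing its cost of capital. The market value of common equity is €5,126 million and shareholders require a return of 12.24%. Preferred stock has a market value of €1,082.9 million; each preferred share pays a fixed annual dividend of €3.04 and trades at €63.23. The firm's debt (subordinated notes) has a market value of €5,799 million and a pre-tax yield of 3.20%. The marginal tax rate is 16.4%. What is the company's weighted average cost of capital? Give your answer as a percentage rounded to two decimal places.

6.95%

Cost of preferred: Rp = 3.04 / 63.23 = 4.8078%.
Total capital V = 5126 + 1082.9 + 5799 = 12007.9.
Equity: weight = 5126/12007.9 = 0.4269; cost = 12.24%.
Preferred: weight = 1082.9/12007.9 = 0.0902; cost = 4.8078%.
Subordinated notes: weight = 5799/12007.9 = 0.4829; after-tax cost = 3.2% × (1 − 16.4%) = 2.6752%.
WACC = 0.4269 × 12.2400% + 0.0902 × 4.8078% + 0.4829 × 2.6752% = 6.9506%.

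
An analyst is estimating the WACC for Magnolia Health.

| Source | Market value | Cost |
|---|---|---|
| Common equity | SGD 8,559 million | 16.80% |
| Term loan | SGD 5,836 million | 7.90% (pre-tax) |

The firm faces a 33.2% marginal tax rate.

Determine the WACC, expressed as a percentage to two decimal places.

Total capital V = 8559 + 5836 = 14395.
Equity: weight = 8559/14395 = 0.5946; cost = 16.8%.
Term loan: weight = 5836/14395 = 0.4054; after-tax cost = 7.9% × (1 − 33.2%) = 5.2772%.
WACC = 0.5946 × 16.8000% + 0.4054 × 5.2772% = 12.1284%.

12.13%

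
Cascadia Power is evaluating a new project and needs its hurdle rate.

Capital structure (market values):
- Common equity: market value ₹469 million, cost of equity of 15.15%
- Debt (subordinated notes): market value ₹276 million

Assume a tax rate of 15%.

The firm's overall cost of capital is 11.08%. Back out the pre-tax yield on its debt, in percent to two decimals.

Total capital V = 469 + 276 = 745.
Equity weight = 469/745 = 0.6295.
Subordinated notes weight = 276/745 = 0.3705.
Equity contribution = 0.6295 × 15.15% = 9.5374%.
Remaining for debt = 11.08% − 9.5374% = 1.5426%.
Rd × (1 − 15%) × 0.3705 = 1.5426%  ⇒  Rd = 4.8988%.

4.90%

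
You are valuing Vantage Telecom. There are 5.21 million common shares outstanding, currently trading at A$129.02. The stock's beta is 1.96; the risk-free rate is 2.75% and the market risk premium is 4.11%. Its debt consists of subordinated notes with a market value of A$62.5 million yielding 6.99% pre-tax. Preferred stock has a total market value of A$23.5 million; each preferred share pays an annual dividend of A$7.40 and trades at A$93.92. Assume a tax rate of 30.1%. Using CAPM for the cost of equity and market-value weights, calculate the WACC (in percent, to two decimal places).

Cost of equity via CAPM: Re = 2.75% + 1.96 × 4.11% = 10.8056%.
Cost of preferred: Rp = 7.4 / 93.92 = 7.8790%.
Market value of equity E = 129.02 × 5.21m = 672.1942m.
Total capital V = 672.1942 + 23.5 + 62.5 = 758.1942.
Equity: weight = 672.1942/758.1942 = 0.8866; cost = 10.8056%.
Preferred: weight = 23.5/758.1942 = 0.0310; cost = 7.879%.
Subordinated notes: weight = 62.5/758.1942 = 0.0824; after-tax cost = 6.99% × (1 − 30.1%) = 4.8860%.
WACC = 0.8866 × 10.8056% + 0.0310 × 7.8790% + 0.0824 × 4.8860% = 10.2269%.

10.23%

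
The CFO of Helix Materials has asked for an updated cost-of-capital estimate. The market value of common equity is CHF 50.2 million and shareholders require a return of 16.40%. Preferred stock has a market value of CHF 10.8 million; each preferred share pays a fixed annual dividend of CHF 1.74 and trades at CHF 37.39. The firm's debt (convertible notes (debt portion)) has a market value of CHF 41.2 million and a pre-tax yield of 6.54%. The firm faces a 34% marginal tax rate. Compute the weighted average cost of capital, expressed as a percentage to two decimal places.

Cost of preferred: Rp = 1.74 / 37.39 = 4.6537%.
Total capital V = 50.2 + 10.8 + 41.2 = 102.2.
Equity: weight = 50.2/102.2 = 0.4912; cost = 16.4%.
Preferred: weight = 10.8/102.2 = 0.1057; cost = 4.6537%.
Convertible notes (debt portion): weight = 41.2/102.2 = 0.4031; after-tax cost = 6.54% × (1 − 34%) = 4.3164%.
WACC = 0.4912 × 16.4000% + 0.1057 × 4.6537% + 0.4031 × 4.3164% = 10.2874%.

10.29%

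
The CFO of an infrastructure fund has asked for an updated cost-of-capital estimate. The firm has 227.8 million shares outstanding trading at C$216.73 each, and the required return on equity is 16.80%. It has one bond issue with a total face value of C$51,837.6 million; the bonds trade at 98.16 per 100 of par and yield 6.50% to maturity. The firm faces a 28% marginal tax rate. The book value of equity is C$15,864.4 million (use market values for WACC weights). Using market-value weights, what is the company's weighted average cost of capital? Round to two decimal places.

10.65%

Market value of equity E = 216.73 × 227.8m = 49371.094m. Market value of debt D = 51837.6m × 98.16/100 = 50883.78816m.
Total capital V = 49371.094 + 50883.78816 = 100254.88216.
Equity: weight = 49371.094/100254.88216 = 0.4925; cost = 16.8%.
Bonds outstanding: weight = 50883.78816/100254.88216 = 0.5075; after-tax cost = 6.5% × (1 − 28%) = 4.6800%.
WACC = 0.4925 × 16.8000% + 0.5075 × 4.6800% = 10.6486%.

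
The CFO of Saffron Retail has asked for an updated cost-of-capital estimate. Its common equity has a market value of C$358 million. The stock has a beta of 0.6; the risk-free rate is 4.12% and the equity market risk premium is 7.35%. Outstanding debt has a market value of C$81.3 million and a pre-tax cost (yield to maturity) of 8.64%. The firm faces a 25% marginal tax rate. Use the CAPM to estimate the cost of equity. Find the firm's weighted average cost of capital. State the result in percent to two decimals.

8.15%

Cost of equity via CAPM: Re = 4.12% + 0.6 × 7.35% = 8.5300%.
Total capital V = 358 + 81.3 = 439.3.
Equity: weight = 358/439.3 = 0.8149; cost = 8.53%.
Debt: weight = 81.3/439.3 = 0.1851; after-tax cost = 8.64% × (1 − 25%) = 6.4800%.
WACC = 0.8149 × 8.5300% + 0.1851 × 6.4800% = 8.1506%.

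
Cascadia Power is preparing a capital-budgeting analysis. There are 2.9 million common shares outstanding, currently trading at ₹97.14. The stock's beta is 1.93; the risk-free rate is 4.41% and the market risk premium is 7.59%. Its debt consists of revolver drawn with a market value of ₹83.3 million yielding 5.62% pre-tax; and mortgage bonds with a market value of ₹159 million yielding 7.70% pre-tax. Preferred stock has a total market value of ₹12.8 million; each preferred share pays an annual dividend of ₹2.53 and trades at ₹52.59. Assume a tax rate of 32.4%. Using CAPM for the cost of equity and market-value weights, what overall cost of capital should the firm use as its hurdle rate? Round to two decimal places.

12.25%

Cost of equity via CAPM: Re = 4.41% + 1.93 × 7.59% = 19.0587%.
Cost of preferred: Rp = 2.53 / 52.59 = 4.8108%.
Market value of equity E = 97.14 × 2.9m = 281.706m.
Total capital V = 281.706 + 12.8 + 83.3 + 159 = 536.806.
Equity: weight = 281.706/536.806 = 0.5248; cost = 19.0587%.
Preferred: weight = 12.8/536.806 = 0.0238; cost = 4.8108%.
Revolver drawn: weight = 83.3/536.806 = 0.1552; after-tax cost = 5.62% × (1 − 32.4%) = 3.7991%.
Mortgage bonds: weight = 159/536.806 = 0.2962; after-tax cost = 7.7% × (1 − 32.4%) = 5.2052%.
WACC = 0.5248 × 19.0587% + 0.0238 × 4.8108% + 0.1552 × 3.7991% + 0.2962 × 5.2052% = 12.2477%.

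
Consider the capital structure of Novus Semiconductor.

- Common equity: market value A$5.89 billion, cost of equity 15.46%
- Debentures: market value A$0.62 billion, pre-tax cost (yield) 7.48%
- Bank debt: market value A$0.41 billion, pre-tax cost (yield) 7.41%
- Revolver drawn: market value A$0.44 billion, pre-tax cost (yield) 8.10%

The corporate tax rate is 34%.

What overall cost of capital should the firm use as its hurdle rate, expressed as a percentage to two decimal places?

13.38%

Total capital V = 5.89 + 0.62 + 0.41 + 0.44 = 7.36.
Equity: weight = 5.89/7.36 = 0.8003; cost = 15.46%.
Debentures: weight = 0.62/7.36 = 0.0842; after-tax cost = 7.48% × (1 − 34%) = 4.9368%.
Bank debt: weight = 0.41/7.36 = 0.0557; after-tax cost = 7.41% × (1 − 34%) = 4.8906%.
Revolver drawn: weight = 0.44/7.36 = 0.0598; after-tax cost = 8.1% × (1 − 34%) = 5.3460%.
WACC = 0.8003 × 15.4600% + 0.0842 × 4.9368% + 0.0557 × 4.8906% + 0.0598 × 5.3460% = 13.3801%.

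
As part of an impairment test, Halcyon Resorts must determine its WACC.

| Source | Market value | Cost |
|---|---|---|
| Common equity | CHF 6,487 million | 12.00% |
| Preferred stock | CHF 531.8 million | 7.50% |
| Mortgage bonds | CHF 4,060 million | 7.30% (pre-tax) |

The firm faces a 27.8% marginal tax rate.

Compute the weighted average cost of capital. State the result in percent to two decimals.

9.32%

Total capital V = 6487 + 531.8 + 4060 = 11078.8.
Equity: weight = 6487/11078.8 = 0.5855; cost = 12%.
Preferred: weight = 531.8/11078.8 = 0.0480; cost = 7.5%.
Mortgage bonds: weight = 4060/11078.8 = 0.3665; after-tax cost = 7.3% × (1 − 27.8%) = 5.2706%.
WACC = 0.5855 × 12.0000% + 0.0480 × 7.5000% + 0.3665 × 5.2706% = 9.3179%.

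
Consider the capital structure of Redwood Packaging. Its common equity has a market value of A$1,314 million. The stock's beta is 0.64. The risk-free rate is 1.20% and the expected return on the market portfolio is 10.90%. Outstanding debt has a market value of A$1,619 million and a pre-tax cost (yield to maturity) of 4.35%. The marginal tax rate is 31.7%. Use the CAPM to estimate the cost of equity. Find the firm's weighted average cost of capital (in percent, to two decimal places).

Market risk premium = 10.9% − 1.2% = 9.7%.
Cost of equity via CAPM: Re = 1.2% + 0.64 × 9.7% = 7.4080%.
Total capital V = 1314 + 1619 = 2933.
Equity: weight = 1314/2933 = 0.4480; cost = 7.408%.
Debt: weight = 1619/2933 = 0.5520; after-tax cost = 4.35% × (1 − 31.7%) = 2.9710%.
WACC = 0.4480 × 7.4080% + 0.5520 × 2.9710% = 4.9588%.

4.96%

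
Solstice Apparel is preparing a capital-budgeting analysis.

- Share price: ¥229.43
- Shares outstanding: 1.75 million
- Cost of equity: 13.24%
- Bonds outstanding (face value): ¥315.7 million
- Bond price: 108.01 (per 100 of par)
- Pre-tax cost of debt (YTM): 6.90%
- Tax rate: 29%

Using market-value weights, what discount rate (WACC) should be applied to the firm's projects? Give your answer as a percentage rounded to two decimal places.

9.41%

Market value of equity E = 229.43 × 1.75m = 401.5025m. Market value of debt D = 315.7m × 108.01/100 = 340.98757m.
Total capital V = 401.5025 + 340.98757 = 742.49007.
Equity: weight = 401.5025/742.49007 = 0.5408; cost = 13.24%.
Bonds outstanding: weight = 340.98757/742.49007 = 0.4592; after-tax cost = 6.9% × (1 − 29%) = 4.8990%.
WACC = 0.5408 × 13.2400% + 0.4592 × 4.8990% = 9.4094%.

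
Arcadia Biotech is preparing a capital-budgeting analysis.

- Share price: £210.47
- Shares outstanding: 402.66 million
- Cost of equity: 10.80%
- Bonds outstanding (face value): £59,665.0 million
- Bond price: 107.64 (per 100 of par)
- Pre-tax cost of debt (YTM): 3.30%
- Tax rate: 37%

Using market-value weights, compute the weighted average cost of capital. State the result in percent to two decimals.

Market value of equity E = 210.47 × 402.66m = 84747.8502m. Market value of debt D = 59665m × 107.64/100 = 64223.406m.
Total capital V = 84747.8502 + 64223.406 = 148971.2562.
Equity: weight = 84747.8502/148971.2562 = 0.5689; cost = 10.8%.
Bonds outstanding: weight = 64223.406/148971.2562 = 0.4311; after-tax cost = 3.3% × (1 − 37%) = 2.0790%.
WACC = 0.5689 × 10.8000% + 0.4311 × 2.0790% = 7.0403%.

7.04%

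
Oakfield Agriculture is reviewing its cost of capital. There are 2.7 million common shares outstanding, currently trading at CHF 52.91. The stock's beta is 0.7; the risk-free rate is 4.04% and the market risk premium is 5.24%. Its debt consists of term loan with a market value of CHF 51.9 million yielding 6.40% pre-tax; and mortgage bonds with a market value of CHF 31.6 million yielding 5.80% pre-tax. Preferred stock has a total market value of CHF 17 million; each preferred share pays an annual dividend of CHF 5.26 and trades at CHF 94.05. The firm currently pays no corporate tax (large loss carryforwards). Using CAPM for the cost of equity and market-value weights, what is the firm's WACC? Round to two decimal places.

7.03%

Cost of equity via CAPM: Re = 4.04% + 0.7 × 5.24% = 7.7080%.
Cost of preferred: Rp = 5.26 / 94.05 = 5.5928%.
Market value of equity E = 52.91 × 2.7m = 142.857m.
Total capital V = 142.857 + 17 + 51.9 + 31.6 = 243.357.
Equity: weight = 142.857/243.357 = 0.5870; cost = 7.708%.
Preferred: weight = 17/243.357 = 0.0699; cost = 5.5928%.
Term loan: weight = 51.9/243.357 = 0.2133; after-tax cost = 6.4% × (1 − 0%) = 6.4000%.
Mortgage bonds: weight = 31.6/243.357 = 0.1299; after-tax cost = 5.8% × (1 − 0%) = 5.8000%.
WACC = 0.5870 × 7.7080% + 0.0699 × 5.5928% + 0.2133 × 6.4000% + 0.1299 × 5.8000% = 7.0335%.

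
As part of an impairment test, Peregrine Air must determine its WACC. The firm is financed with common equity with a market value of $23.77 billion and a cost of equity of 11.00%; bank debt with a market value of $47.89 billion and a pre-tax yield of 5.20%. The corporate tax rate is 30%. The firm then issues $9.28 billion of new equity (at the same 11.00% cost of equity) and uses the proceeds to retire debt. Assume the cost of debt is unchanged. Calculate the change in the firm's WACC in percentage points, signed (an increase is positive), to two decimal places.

Current WACC:
Total capital V = 23.77 + 47.89 = 71.66.
Equity: weight = 23.77/71.66 = 0.3317; cost = 11%.
Bank debt: weight = 47.89/71.66 = 0.6683; after-tax cost = 5.2% × (1 − 30%) = 3.6400%.
WACC = 0.3317 × 11.0000% + 0.6683 × 3.6400% = 6.0814%.
After the change:
Total capital V = 33.05 + 38.61 = 71.66.
Equity: weight = 33.05/71.66 = 0.4612; cost = 11%.
Bank debt: weight = 38.61/71.66 = 0.5388; after-tax cost = 5.2% × (1 − 30%) = 3.6400%.
WACC = 0.4612 × 11.0000% + 0.5388 × 3.6400% = 7.0345%.
Change in WACC = 7.0345% − 6.0814% = 0.9531 pp.

+0.95 pp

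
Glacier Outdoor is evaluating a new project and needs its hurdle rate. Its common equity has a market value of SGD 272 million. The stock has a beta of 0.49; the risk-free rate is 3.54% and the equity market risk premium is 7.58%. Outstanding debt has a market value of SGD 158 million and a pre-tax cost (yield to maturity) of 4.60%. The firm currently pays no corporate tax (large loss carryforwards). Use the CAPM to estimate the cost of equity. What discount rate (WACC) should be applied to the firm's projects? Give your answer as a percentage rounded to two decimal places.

Cost of equity via CAPM: Re = 3.54% + 0.49 × 7.58% = 7.2542%.
Total capital V = 272 + 158 = 430.
Equity: weight = 272/430 = 0.6326; cost = 7.2542%.
Debt: weight = 158/430 = 0.3674; after-tax cost = 4.6% × (1 − 0%) = 4.6000%.
WACC = 0.6326 × 7.2542% + 0.3674 × 4.6000% = 6.2789%.

6.28%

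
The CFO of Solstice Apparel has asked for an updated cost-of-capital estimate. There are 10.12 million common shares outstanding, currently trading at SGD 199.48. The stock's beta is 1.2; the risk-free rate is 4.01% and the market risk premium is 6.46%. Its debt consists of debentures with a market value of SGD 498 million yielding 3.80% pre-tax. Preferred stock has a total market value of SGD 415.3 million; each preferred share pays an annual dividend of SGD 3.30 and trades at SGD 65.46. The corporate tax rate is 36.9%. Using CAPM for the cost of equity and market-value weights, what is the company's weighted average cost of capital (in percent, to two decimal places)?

Cost of equity via CAPM: Re = 4.01% + 1.2 × 6.46% = 11.7620%.
Cost of preferred: Rp = 3.3 / 65.46 = 5.0412%.
Market value of equity E = 199.48 × 10.12m = 2018.7376m.
Total capital V = 2018.7376 + 415.3 + 498 = 2932.0376.
Equity: weight = 2018.7376/2932.0376 = 0.6885; cost = 11.762%.
Preferred: weight = 415.3/2932.0376 = 0.1416; cost = 5.0412%.
Debentures: weight = 498/2932.0376 = 0.1698; after-tax cost = 3.8% × (1 − 36.9%) = 2.3978%.
WACC = 0.6885 × 11.7620% + 0.1416 × 5.0412% + 0.1698 × 2.3978% = 9.2196%.

9.22%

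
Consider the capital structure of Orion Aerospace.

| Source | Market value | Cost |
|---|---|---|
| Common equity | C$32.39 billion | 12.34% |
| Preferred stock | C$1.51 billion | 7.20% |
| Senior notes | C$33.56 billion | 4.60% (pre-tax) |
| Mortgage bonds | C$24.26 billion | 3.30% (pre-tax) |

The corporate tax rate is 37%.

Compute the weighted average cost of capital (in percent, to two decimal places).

6.09%

Total capital V = 32.39 + 1.51 + 33.56 + 24.26 = 91.72.
Equity: weight = 32.39/91.72 = 0.3531; cost = 12.34%.
Preferred: weight = 1.51/91.72 = 0.0165; cost = 7.2%.
Senior notes: weight = 33.56/91.72 = 0.3659; after-tax cost = 4.6% × (1 − 37%) = 2.8980%.
Mortgage bonds: weight = 24.26/91.72 = 0.2645; after-tax cost = 3.3% × (1 − 37%) = 2.0790%.
WACC = 0.3531 × 12.3400% + 0.0165 × 7.2000% + 0.3659 × 2.8980% + 0.2645 × 2.0790% = 6.0865%.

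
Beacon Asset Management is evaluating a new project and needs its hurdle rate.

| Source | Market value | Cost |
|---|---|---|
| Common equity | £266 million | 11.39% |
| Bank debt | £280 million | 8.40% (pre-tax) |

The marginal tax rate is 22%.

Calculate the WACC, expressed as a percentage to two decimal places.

8.91%

Total capital V = 266 + 280 = 546.
Equity: weight = 266/546 = 0.4872; cost = 11.39%.
Bank debt: weight = 280/546 = 0.5128; after-tax cost = 8.4% × (1 − 22%) = 6.5520%.
WACC = 0.4872 × 11.3900% + 0.5128 × 6.5520% = 8.9090%.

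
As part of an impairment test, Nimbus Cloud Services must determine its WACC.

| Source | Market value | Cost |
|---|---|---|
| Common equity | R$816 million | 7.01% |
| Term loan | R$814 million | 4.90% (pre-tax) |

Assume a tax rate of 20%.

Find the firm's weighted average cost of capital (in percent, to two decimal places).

5.47%

Total capital V = 816 + 814 = 1630.
Equity: weight = 816/1630 = 0.5006; cost = 7.01%.
Term loan: weight = 814/1630 = 0.4994; after-tax cost = 4.9% × (1 − 20%) = 3.9200%.
WACC = 0.5006 × 7.0100% + 0.4994 × 3.9200% = 5.4669%.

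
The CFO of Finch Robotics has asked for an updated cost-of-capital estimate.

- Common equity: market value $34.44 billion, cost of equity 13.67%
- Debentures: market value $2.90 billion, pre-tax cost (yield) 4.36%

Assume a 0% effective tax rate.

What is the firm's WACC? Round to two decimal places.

12.95%

Total capital V = 34.44 + 2.9 = 37.34.
Equity: weight = 34.44/37.34 = 0.9223; cost = 13.67%.
Debentures: weight = 2.9/37.34 = 0.0777; after-tax cost = 4.36% × (1 − 0%) = 4.3600%.
WACC = 0.9223 × 13.6700% + 0.0777 × 4.3600% = 12.9469%.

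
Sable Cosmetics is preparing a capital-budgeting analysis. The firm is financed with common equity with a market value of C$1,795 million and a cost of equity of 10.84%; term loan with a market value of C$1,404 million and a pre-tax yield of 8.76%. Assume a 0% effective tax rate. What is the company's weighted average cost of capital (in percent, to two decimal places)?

Total capital V = 1795 + 1404 = 3199.
Equity: weight = 1795/3199 = 0.5611; cost = 10.84%.
Term loan: weight = 1404/3199 = 0.4389; after-tax cost = 8.76% × (1 − 0%) = 8.7600%.
WACC = 0.5611 × 10.8400% + 0.4389 × 8.7600% = 9.9271%.

9.93%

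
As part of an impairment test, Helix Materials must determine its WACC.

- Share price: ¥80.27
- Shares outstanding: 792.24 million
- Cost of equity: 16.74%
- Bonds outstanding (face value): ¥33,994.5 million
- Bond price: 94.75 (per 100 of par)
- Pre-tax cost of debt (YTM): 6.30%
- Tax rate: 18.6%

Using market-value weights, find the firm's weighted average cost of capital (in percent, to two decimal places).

Market value of equity E = 80.27 × 792.24m = 63593.1048m. Market value of debt D = 33994.5m × 94.75/100 = 32209.78875m.
Total capital V = 63593.1048 + 32209.78875 = 95802.89355.
Equity: weight = 63593.1048/95802.89355 = 0.6638; cost = 16.74%.
Bonds outstanding: weight = 32209.78875/95802.89355 = 0.3362; after-tax cost = 6.3% × (1 − 18.6%) = 5.1282%.
WACC = 0.6638 × 16.7400% + 0.3362 × 5.1282% = 12.8360%.

12.84%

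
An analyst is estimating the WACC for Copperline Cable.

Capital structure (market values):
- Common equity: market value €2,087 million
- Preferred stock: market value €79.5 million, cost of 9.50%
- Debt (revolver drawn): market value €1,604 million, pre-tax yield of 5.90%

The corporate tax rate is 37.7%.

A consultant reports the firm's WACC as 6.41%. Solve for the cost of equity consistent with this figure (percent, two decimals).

Total capital V = 2087 + 79.5 + 1604 = 3770.5.
Equity weight = 2087/3770.5 = 0.5535.
Preferred weight = 79.5/3770.5 = 0.0211.
Revolver drawn weight = 1604/3770.5 = 0.4254.
Debt contribution = 0.4254 × 5.9% × (1 − 37.7%) = 1.5637%.
Preferred contribution = 0.0211 × 9.5% = 0.2003%.
Required equity contribution = 6.41% − 1.7640% = 4.6460%.
Re = 4.6460% / 0.5535 = 8.3938%.

8.39%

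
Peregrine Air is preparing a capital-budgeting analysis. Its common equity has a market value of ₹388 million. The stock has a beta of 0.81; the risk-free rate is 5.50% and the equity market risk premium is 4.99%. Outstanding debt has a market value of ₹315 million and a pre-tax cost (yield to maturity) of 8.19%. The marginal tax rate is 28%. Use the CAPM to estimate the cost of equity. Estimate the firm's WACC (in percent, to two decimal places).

7.91%

Cost of equity via CAPM: Re = 5.5% + 0.81 × 4.99% = 9.5419%.
Total capital V = 388 + 315 = 703.
Equity: weight = 388/703 = 0.5519; cost = 9.5419%.
Debt: weight = 315/703 = 0.4481; after-tax cost = 8.19% × (1 − 28%) = 5.8968%.
WACC = 0.5519 × 9.5419% + 0.4481 × 5.8968% = 7.9086%.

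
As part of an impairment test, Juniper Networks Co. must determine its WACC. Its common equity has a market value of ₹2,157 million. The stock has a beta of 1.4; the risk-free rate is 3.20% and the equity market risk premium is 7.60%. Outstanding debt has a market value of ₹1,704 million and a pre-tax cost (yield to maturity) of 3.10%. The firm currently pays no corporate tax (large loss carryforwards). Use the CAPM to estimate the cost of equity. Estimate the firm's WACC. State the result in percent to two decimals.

9.10%

Cost of equity via CAPM: Re = 3.2% + 1.4 × 7.6% = 13.8400%.
Total capital V = 2157 + 1704 = 3861.
Equity: weight = 2157/3861 = 0.5587; cost = 13.84%.
Debt: weight = 1704/3861 = 0.4413; after-tax cost = 3.1% × (1 − 0%) = 3.1000%.
WACC = 0.5587 × 13.8400% + 0.4413 × 3.1000% = 9.1000%.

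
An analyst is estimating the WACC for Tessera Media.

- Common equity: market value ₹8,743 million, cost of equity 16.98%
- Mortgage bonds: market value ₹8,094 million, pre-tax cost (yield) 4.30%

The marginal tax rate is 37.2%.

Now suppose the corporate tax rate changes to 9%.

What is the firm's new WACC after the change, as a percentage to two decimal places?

After the change:
Total capital V = 8743 + 8094 = 16837.
Equity: weight = 8743/16837 = 0.5193; cost = 16.98%.
Mortgage bonds: weight = 8094/16837 = 0.4807; after-tax cost = 4.3% × (1 − 9%) = 3.9130%.
WACC = 0.5193 × 16.9800% + 0.4807 × 3.9130% = 10.6983%.

10.70%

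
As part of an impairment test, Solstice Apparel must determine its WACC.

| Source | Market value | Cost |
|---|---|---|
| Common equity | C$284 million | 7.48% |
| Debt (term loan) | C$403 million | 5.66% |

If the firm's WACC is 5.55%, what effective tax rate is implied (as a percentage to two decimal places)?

Total capital V = 284 + 403 = 687.
Equity weight = 284/687 = 0.4134.
Term loan weight = 403/687 = 0.5866.
Equity contribution = 0.4134 × 7.48% = 3.0922%.
Debt contribution must be 5.55% − 3.0922% = 2.4578%.
0.5866 × 5.66% × (1 − T) = 2.4578%  ⇒  (1 − T) = 0.7403.
T = 25.9735%.

25.97%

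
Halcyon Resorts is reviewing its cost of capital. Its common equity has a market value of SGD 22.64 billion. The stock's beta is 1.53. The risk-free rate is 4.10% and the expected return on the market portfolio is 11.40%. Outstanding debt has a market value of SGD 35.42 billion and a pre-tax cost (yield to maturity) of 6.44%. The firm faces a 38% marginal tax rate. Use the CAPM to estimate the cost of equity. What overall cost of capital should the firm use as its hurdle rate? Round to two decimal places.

8.39%

Market risk premium = 11.4% − 4.1% = 7.3%.
Cost of equity via CAPM: Re = 4.1% + 1.53 × 7.3% = 15.2690%.
Total capital V = 22.64 + 35.42 = 58.06.
Equity: weight = 22.64/58.06 = 0.3899; cost = 15.269%.
Debt: weight = 35.42/58.06 = 0.6101; after-tax cost = 6.44% × (1 − 38%) = 3.9928%.
WACC = 0.3899 × 15.2690% + 0.6101 × 3.9928% = 8.3899%.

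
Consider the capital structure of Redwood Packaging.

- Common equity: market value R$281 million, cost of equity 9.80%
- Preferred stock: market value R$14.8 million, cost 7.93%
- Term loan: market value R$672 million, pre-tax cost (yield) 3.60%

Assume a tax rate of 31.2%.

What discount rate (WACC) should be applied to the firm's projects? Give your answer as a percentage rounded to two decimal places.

Total capital V = 281 + 14.8 + 672 = 967.8.
Equity: weight = 281/967.8 = 0.2903; cost = 9.8%.
Preferred: weight = 14.8/967.8 = 0.0153; cost = 7.93%.
Term loan: weight = 672/967.8 = 0.6944; after-tax cost = 3.6% × (1 − 31.2%) = 2.4768%.
WACC = 0.2903 × 9.8000% + 0.0153 × 7.9300% + 0.6944 × 2.4768% = 4.6865%.

4.69%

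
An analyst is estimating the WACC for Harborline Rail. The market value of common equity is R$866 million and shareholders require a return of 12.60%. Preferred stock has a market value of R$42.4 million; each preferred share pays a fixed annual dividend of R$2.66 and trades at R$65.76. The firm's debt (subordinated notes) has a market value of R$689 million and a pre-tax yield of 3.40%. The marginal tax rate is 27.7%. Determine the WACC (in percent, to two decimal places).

8.00%

Cost of preferred: Rp = 2.66 / 65.76 = 4.0450%.
Total capital V = 866 + 42.4 + 689 = 1597.4.
Equity: weight = 866/1597.4 = 0.5421; cost = 12.6%.
Preferred: weight = 42.4/1597.4 = 0.0265; cost = 4.045%.
Subordinated notes: weight = 689/1597.4 = 0.4313; after-tax cost = 3.4% × (1 − 27.7%) = 2.4582%.
WACC = 0.5421 × 12.6000% + 0.0265 × 4.0450% + 0.4313 × 2.4582% = 7.9985%.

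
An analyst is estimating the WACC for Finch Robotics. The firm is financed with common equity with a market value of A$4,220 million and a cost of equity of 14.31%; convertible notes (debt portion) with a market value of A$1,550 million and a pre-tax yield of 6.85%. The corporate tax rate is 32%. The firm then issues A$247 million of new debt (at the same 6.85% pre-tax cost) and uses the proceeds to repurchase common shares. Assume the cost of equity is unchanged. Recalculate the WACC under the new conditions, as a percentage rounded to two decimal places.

After the change:
Total capital V = 3973 + 1797 = 5770.
Equity: weight = 3973/5770 = 0.6886; cost = 14.31%.
Convertible notes (debt portion): weight = 1797/5770 = 0.3114; after-tax cost = 6.85% × (1 − 32%) = 4.6580%.
WACC = 0.6886 × 14.3100% + 0.3114 × 4.6580% = 11.3040%.

11.30%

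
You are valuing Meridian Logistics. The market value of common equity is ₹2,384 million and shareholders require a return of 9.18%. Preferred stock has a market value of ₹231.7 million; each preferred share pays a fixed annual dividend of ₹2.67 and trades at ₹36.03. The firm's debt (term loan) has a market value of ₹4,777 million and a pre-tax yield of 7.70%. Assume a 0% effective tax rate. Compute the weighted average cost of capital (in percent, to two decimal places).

8.17%

Cost of preferred: Rp = 2.67 / 36.03 = 7.4105%.
Total capital V = 2384 + 231.7 + 4777 = 7392.7.
Equity: weight = 2384/7392.7 = 0.3225; cost = 9.18%.
Preferred: weight = 231.7/7392.7 = 0.0313; cost = 7.4105%.
Term loan: weight = 4777/7392.7 = 0.6462; after-tax cost = 7.7% × (1 − 0%) = 7.7000%.
WACC = 0.3225 × 9.1800% + 0.0313 × 7.4105% + 0.6462 × 7.7000% = 8.1682%.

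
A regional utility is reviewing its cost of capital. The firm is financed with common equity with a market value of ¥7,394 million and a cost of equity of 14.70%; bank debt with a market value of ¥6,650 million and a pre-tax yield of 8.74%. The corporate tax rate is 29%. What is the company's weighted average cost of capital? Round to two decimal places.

Total capital V = 7394 + 6650 = 14044.
Equity: weight = 7394/14044 = 0.5265; cost = 14.7%.
Bank debt: weight = 6650/14044 = 0.4735; after-tax cost = 8.74% × (1 − 29%) = 6.2054%.
WACC = 0.5265 × 14.7000% + 0.4735 × 6.2054% = 10.6777%.

10.68%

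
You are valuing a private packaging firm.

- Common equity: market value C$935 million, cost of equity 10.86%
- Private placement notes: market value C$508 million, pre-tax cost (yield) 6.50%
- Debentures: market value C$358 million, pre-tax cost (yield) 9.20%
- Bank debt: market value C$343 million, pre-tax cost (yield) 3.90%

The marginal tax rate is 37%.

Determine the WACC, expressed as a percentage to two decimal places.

7.07%

Total capital V = 935 + 508 + 358 + 343 = 2144.
Equity: weight = 935/2144 = 0.4361; cost = 10.86%.
Private placement notes: weight = 508/2144 = 0.2369; after-tax cost = 6.5% × (1 − 37%) = 4.0950%.
Debentures: weight = 358/2144 = 0.1670; after-tax cost = 9.2% × (1 − 37%) = 5.7960%.
Bank debt: weight = 343/2144 = 0.1600; after-tax cost = 3.9% × (1 − 37%) = 2.4570%.
WACC = 0.4361 × 10.8600% + 0.2369 × 4.0950% + 0.1670 × 5.7960% + 0.1600 × 2.4570% = 7.0672%.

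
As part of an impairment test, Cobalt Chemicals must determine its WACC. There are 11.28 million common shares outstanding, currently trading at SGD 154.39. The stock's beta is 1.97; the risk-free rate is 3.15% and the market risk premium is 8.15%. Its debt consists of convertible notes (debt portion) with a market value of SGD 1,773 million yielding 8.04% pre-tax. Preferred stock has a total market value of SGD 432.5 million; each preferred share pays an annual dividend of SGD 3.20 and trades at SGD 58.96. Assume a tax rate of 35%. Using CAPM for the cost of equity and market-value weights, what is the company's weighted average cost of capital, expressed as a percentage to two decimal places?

11.42%

Cost of equity via CAPM: Re = 3.15% + 1.97 × 8.15% = 19.2055%.
Cost of preferred: Rp = 3.2 / 58.96 = 5.4274%.
Market value of equity E = 154.39 × 11.28m = 1741.5192m.
Total capital V = 1741.5192 + 432.5 + 1773 = 3947.0192.
Equity: weight = 1741.5192/3947.0192 = 0.4412; cost = 19.2055%.
Preferred: weight = 432.5/3947.0192 = 0.1096; cost = 5.4274%.
Convertible notes (debt portion): weight = 1773/3947.0192 = 0.4492; after-tax cost = 8.04% × (1 − 35%) = 5.2260%.
WACC = 0.4412 × 19.2055% + 0.1096 × 5.4274% + 0.4492 × 5.2260% = 11.4162%.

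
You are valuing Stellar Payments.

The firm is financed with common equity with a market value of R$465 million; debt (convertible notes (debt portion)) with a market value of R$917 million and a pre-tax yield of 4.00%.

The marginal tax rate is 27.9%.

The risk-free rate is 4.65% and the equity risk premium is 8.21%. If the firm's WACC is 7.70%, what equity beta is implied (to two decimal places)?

1.53

Total capital V = 465 + 917 = 1382.
Equity weight = 465/1382 = 0.3365.
Convertible notes (debt portion) weight = 917/1382 = 0.6635.
Debt contribution = 0.6635 × 4% × (1 − 27.9%) = 1.9136%.
Required equity contribution = 7.7% − 1.9136% = 5.7864%  ⇒  Re = 17.1974%.
CAPM: 17.1974% = 4.65% + β × 8.21%  ⇒  β = 1.5283.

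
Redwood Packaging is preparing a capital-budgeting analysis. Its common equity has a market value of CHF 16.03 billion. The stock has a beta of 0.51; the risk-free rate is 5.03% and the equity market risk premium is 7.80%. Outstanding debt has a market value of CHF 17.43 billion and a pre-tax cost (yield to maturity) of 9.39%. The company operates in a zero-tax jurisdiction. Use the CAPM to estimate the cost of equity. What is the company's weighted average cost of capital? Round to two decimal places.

Cost of equity via CAPM: Re = 5.03% + 0.51 × 7.8% = 9.0080%.
Total capital V = 16.03 + 17.43 = 33.46.
Equity: weight = 16.03/33.46 = 0.4791; cost = 9.008%.
Debt: weight = 17.43/33.46 = 0.5209; after-tax cost = 9.39% × (1 − 0%) = 9.3900%.
WACC = 0.4791 × 9.0080% + 0.5209 × 9.3900% = 9.2070%.

9.21%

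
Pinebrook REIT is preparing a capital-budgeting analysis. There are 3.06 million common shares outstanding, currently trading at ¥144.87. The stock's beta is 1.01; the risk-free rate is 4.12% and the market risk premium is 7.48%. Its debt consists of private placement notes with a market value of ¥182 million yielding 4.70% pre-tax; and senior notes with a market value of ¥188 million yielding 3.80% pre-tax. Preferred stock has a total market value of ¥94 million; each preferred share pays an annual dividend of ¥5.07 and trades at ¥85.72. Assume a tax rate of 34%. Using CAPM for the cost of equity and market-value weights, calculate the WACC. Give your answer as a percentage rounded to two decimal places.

7.46%

Cost of equity via CAPM: Re = 4.12% + 1.01 × 7.48% = 11.6748%.
Cost of preferred: Rp = 5.07 / 85.72 = 5.9146%.
Market value of equity E = 144.87 × 3.06m = 443.3022m.
Total capital V = 443.3022 + 94 + 182 + 188 = 907.3022.
Equity: weight = 443.3022/907.3022 = 0.4886; cost = 11.6748%.
Preferred: weight = 94/907.3022 = 0.1036; cost = 5.9146%.
Private placement notes: weight = 182/907.3022 = 0.2006; after-tax cost = 4.7% × (1 − 34%) = 3.1020%.
Senior notes: weight = 188/907.3022 = 0.2072; after-tax cost = 3.8% × (1 − 34%) = 2.5080%.
WACC = 0.4886 × 11.6748% + 0.1036 × 5.9146% + 0.2006 × 3.1020% + 0.2072 × 2.5080% = 7.4589%.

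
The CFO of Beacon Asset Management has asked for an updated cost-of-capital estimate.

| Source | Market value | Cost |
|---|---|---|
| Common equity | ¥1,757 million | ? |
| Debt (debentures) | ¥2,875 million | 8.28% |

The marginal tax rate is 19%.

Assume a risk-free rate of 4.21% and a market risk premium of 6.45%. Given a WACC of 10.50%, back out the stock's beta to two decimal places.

1.94

Total capital V = 1757 + 2875 = 4632.
Equity weight = 1757/4632 = 0.3793.
Debentures weight = 2875/4632 = 0.6207.
Debt contribution = 0.6207 × 8.28% × (1 − 19%) = 4.1628%.
Required equity contribution = 10.5% − 4.1628% = 6.3372%  ⇒  Re = 16.7069%.
CAPM: 16.7069% = 4.21% + β × 6.45%  ⇒  β = 1.9375.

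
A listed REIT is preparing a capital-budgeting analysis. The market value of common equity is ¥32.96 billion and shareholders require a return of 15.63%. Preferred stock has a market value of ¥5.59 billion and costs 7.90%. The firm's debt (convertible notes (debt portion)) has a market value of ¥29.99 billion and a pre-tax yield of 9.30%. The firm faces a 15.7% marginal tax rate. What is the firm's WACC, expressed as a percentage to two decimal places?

Total capital V = 32.96 + 5.59 + 29.99 = 68.54.
Equity: weight = 32.96/68.54 = 0.4809; cost = 15.63%.
Preferred: weight = 5.59/68.54 = 0.0816; cost = 7.9%.
Convertible notes (debt portion): weight = 29.99/68.54 = 0.4376; after-tax cost = 9.3% × (1 − 15.7%) = 7.8399%.
WACC = 0.4809 × 15.6300% + 0.0816 × 7.9000% + 0.4376 × 7.8399% = 11.5910%.

11.59%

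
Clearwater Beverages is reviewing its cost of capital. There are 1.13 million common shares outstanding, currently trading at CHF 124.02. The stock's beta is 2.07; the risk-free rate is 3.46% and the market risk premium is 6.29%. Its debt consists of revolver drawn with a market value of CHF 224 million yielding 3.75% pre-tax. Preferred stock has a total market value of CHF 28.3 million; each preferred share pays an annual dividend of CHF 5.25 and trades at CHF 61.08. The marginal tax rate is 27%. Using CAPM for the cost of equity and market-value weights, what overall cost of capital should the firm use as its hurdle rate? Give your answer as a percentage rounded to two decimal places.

8.07%

Cost of equity via CAPM: Re = 3.46% + 2.07 × 6.29% = 16.4803%.
Cost of preferred: Rp = 5.25 / 61.08 = 8.5953%.
Market value of equity E = 124.02 × 1.13m = 140.1426m.
Total capital V = 140.1426 + 28.3 + 224 = 392.4426.
Equity: weight = 140.1426/392.4426 = 0.3571; cost = 16.4803%.
Preferred: weight = 28.3/392.4426 = 0.0721; cost = 8.5953%.
Revolver drawn: weight = 224/392.4426 = 0.5708; after-tax cost = 3.75% × (1 − 27%) = 2.7375%.
WACC = 0.3571 × 16.4803% + 0.0721 × 8.5953% + 0.5708 × 2.7375% = 8.0675%.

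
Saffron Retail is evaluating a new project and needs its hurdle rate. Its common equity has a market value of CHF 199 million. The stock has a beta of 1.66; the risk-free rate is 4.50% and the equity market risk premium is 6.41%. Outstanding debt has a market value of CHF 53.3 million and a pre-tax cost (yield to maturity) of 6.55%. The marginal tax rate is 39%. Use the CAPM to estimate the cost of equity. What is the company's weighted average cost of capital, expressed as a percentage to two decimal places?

Cost of equity via CAPM: Re = 4.5% + 1.66 × 6.41% = 15.1406%.
Total capital V = 199 + 53.3 = 252.3.
Equity: weight = 199/252.3 = 0.7887; cost = 15.1406%.
Debt: weight = 53.3/252.3 = 0.2113; after-tax cost = 6.55% × (1 − 39%) = 3.9955%.
WACC = 0.7887 × 15.1406% + 0.2113 × 3.9955% = 12.7861%.

12.79%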